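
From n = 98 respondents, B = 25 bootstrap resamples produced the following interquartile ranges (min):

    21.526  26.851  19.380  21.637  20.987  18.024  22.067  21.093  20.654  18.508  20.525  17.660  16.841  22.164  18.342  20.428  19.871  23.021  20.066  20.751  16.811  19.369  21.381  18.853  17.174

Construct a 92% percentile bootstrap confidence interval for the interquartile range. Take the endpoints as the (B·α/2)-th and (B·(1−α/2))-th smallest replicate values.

(16.811, 23.021)

Sorted replicates: 16.811, 16.841, 17.174, 17.660, 18.024, 18.342, 18.508, 18.853, 19.369, 19.380, 19.871, 20.066, 20.428, 20.525, 20.654, 20.751, 20.987, 21.093, 21.381, 21.526, 21.637, 22.067, 22.164, 23.021, 26.851
α = 0.08; lower rank = 25 × 0.040 = 1; upper rank = 25 × 0.960 = 24.
The 1st smallest replicate is 16.811; the 24th is 23.021.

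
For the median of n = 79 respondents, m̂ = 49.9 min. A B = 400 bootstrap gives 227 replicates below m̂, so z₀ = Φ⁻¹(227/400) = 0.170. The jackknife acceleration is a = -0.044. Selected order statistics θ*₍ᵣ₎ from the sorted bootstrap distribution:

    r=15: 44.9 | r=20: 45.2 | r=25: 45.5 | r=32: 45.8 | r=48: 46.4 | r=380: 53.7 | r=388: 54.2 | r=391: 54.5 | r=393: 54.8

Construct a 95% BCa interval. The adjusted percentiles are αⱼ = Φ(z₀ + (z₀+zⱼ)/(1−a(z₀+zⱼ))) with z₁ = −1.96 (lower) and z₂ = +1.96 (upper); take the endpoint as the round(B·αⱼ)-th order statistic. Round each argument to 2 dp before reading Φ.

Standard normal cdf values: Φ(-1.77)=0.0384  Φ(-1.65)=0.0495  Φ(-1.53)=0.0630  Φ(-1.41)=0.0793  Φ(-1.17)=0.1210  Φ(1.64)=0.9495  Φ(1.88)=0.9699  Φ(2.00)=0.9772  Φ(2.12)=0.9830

(44.9, 54.8)

Lower: z₀ + z₁ = 0.170 + (-1.960) = -1.790; 1 − a(z₀+z₁) = 1 − (-0.044)(-1.790) = 0.9212; argument = 0.170 + (-1.790)/0.9212 = -1.7730 → -1.77.
α₁ = Φ(-1.77) = 0.0384; rank = round(400 × 0.0384) = 15; θ*₍15₎ = 44.9.
Upper: z₀ + z₂ = 2.130; 1 − a(z₀+z₂) = 1.0937; argument = 2.1175 → 2.12; α₂ = 0.9830; rank = 393; θ*₍393₎ = 54.8.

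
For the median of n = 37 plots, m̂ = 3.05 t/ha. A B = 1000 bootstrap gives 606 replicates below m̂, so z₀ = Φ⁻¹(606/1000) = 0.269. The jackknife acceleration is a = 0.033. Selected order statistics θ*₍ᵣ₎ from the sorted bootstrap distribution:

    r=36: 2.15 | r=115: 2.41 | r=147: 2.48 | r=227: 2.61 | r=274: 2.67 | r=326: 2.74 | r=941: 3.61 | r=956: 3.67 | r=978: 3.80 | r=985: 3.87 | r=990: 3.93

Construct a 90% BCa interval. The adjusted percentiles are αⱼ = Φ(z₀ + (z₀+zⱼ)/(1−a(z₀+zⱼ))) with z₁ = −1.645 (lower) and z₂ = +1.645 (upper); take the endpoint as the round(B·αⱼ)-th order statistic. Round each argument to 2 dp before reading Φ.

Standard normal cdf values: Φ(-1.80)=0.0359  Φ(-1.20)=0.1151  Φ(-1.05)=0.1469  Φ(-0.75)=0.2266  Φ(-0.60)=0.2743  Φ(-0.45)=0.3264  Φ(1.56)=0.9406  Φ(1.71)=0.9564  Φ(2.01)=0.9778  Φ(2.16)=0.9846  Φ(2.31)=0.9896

(2.48, 3.93)

Lower: z₀ + z₁ = 0.269 + (-1.645) = -1.376; 1 − a(z₀+z₁) = 1 − (0.033)(-1.376) = 1.0454; argument = 0.269 + (-1.376)/1.0454 = -1.0472 → -1.05.
α₁ = Φ(-1.05) = 0.1469; rank = round(1000 × 0.1469) = 147; θ*₍147₎ = 2.48.
Upper: z₀ + z₂ = 1.914; 1 − a(z₀+z₂) = 0.9368; argument = 2.3120 → 2.31; α₂ = 0.9896; rank = 990; θ*₍990₎ = 3.93.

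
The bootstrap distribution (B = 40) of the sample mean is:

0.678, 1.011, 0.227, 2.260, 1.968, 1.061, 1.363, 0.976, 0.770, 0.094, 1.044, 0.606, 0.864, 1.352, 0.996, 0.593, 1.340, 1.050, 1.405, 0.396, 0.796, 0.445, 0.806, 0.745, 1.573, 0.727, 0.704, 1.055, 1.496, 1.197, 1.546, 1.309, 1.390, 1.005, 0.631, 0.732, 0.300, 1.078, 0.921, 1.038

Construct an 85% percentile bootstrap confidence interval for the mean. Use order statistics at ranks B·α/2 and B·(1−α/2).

Sorted replicates: 0.094, 0.227, 0.300, 0.396, 0.445, 0.593, 0.606, 0.631, 0.678, 0.704, 0.727, 0.732, 0.745, 0.770, 0.796, 0.806, 0.864, 0.921, 0.976, 0.996, 1.005, 1.011, 1.038, 1.044, 1.050, 1.055, 1.061, 1.078, 1.197, 1.309, 1.340, 1.352, 1.363, 1.390, 1.405, 1.496, 1.546, 1.573, 1.968, 2.260
α = 0.15; lower rank = 40 × 0.075 = 3; upper rank = 40 × 0.925 = 37.
The 3rd smallest replicate is 0.300; the 37th is 1.546.

(0.300, 1.546)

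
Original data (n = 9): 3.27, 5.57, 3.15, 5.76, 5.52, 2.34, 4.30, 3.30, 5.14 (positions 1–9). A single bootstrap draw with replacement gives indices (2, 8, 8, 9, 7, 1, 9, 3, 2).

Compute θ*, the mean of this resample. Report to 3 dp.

θ* = 4.304

Resample values: 5.57, 3.30, 3.30, 5.14, 4.30, 3.27, 5.14, 3.15, 5.57.
Mean = (5.57 + 3.30 + 3.30 + 5.14 + 4.30 + 3.27 + 5.14 + 3.15 + 5.57) / 9 = 38.740 / 9 = 4.304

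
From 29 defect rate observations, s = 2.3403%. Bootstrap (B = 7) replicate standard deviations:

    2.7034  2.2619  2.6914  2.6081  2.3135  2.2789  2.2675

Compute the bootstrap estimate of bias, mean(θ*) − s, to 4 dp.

mean(θ*) = (2.7034 + 2.2619 + 2.6914 + 2.6081 + 2.3135 + 2.2789 + 2.2675) / 7 = 2.44639
bias = 2.44639 − 2.3403

bias = +0.1061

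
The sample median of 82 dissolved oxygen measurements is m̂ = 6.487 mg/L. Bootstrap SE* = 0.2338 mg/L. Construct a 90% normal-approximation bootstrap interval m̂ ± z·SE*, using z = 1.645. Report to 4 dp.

(6.1024, 6.8716)

Margin = 1.645 × 0.2338 = 0.38460
Interval: 6.487 ± 0.38460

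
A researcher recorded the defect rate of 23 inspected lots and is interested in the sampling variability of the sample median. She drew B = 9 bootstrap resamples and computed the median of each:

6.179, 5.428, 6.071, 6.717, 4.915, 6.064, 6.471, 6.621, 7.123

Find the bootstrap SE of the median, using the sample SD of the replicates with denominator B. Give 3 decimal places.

Bootstrap SE is the standard deviation of the 9 replicate medians.
Mean of replicates: (6.179 + 5.428 + 6.071 + 6.717 + 4.915 + 6.064 + 6.471 + 6.621 + 7.123) / 9 = 55.5890 / 9 = 6.1766
Sum of squared deviations: (+0.0024)² + (−0.7486)² + (−0.1056)² + (+0.5404)² + (−1.2616)² + (−0.1126)² + (+0.2944)² + (+0.4444)² + (+0.9464)² = 3.6477
Variance = 3.6477 / 9 = 0.4053
SE* = √0.4053

SE* = 0.637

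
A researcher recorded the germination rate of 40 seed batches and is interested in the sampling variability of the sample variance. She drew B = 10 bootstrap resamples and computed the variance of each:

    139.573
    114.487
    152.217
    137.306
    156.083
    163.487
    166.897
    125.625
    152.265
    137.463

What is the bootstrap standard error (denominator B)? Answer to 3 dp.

SE* = 15.807

Bootstrap SE is the standard deviation of the 10 replicate variances.
Mean of replicates: (139.573 + 114.487 + 152.217 + 137.306 + 156.083 + 163.487 + 166.897 + 125.625 + 152.265 + 137.463) / 10 = 1445.4030 / 10 = 144.5403
Sum of squared deviations: (−4.9673)² + (−30.0533)² + (+7.6767)² + (−7.2343)² + (+11.5427)² + (+18.9467)² + (+22.3567)² + (−18.9153)² + (+7.7247)² + (−7.0773)² = 2498.7229
Variance = 2498.7229 / 10 = 249.8723
SE* = √249.8723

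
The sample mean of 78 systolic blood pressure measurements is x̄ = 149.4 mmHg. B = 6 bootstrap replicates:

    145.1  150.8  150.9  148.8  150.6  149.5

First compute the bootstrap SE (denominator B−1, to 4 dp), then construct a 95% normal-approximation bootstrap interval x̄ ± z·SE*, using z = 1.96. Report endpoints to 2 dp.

Mean of replicates = 149.2833; sum of squared deviations = 24.4283; SE* = √(24.4283/5) = 2.2104
Margin = 1.96 × 2.2104 = 4.332
Interval: 149.4 ± 4.332

(145.07, 153.73)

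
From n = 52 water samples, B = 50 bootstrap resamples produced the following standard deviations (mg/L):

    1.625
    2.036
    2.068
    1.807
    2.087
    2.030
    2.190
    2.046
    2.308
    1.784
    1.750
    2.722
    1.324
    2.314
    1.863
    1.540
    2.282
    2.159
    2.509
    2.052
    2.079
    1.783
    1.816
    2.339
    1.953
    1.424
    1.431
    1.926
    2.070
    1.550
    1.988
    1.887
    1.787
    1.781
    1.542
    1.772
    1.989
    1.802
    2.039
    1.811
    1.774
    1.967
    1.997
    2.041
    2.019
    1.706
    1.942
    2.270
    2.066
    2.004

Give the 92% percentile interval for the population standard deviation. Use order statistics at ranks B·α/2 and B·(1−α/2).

Sorted replicates: 1.324, 1.424, 1.431, 1.540, 1.542, 1.550, 1.625, 1.706, 1.750, 1.772, 1.774, 1.781, 1.783, 1.784, 1.787, 1.802, 1.807, 1.811, 1.816, 1.863, 1.887, 1.926, 1.942, 1.953, 1.967, 1.988, 1.989, 1.997, 2.004, 2.019, 2.030, 2.036, 2.039, 2.041, 2.046, 2.052, 2.066, 2.068, 2.070, 2.079, 2.087, 2.159, 2.190, 2.270, 2.282, 2.308, 2.314, 2.339, 2.509, 2.722
α = 0.08; lower rank = 50 × 0.040 = 2; upper rank = 50 × 0.960 = 48.
The 2nd smallest replicate is 1.424; the 48th is 2.339.

(1.424, 2.339)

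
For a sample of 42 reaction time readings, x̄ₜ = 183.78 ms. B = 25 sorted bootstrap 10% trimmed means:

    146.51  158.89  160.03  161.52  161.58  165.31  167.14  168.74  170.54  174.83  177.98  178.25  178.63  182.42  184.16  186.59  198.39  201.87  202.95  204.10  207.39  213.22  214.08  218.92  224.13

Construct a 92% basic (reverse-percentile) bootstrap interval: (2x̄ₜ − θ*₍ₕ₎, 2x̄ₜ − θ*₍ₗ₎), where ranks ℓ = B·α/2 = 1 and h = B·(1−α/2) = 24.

Percentile endpoints at ranks 1 and 24: θ*₍1₎ = 146.51, θ*₍24₎ = 218.92.
Basic interval reflects these around x̄ₜ:
  lower = 2 × 183.78 − 218.92 = 148.64
  upper = 2 × 183.78 − 146.51 = 221.05

(148.64, 221.05)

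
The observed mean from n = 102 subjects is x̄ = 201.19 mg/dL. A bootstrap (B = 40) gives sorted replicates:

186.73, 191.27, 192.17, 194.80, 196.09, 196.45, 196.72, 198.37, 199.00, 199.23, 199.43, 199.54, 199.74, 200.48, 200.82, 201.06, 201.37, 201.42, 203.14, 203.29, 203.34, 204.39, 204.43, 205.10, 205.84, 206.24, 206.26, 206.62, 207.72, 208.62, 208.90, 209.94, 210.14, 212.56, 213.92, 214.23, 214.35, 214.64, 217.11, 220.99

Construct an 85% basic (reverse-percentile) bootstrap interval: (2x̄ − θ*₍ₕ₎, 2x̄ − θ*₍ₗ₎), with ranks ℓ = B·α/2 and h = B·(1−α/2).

Percentile endpoints at ranks 3 and 37: θ*₍3₎ = 192.17, θ*₍37₎ = 214.35.
Basic interval reflects these around x̄:
  lower = 2 × 201.19 − 214.35 = 188.03
  upper = 2 × 201.19 − 192.17 = 210.21

(188.03, 210.21)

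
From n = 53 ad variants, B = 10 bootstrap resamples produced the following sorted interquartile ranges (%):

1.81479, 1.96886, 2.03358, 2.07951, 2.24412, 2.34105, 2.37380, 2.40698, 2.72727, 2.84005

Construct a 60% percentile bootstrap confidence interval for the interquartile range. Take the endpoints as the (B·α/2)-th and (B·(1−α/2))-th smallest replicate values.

α = 0.40; lower rank = 10 × 0.200 = 2; upper rank = 10 × 0.800 = 8.
The 2nd smallest replicate is 1.96886; the 8th is 2.40698.

(1.96886, 2.40698)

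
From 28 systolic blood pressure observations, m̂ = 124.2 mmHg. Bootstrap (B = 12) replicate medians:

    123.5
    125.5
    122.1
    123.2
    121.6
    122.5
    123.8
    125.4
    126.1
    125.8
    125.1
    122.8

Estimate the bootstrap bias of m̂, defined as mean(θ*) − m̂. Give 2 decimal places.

bias = −0.25

mean(θ*) = (123.5 + 125.5 + 122.1 + 123.2 + 121.6 + 122.5 + 123.8 + 125.4 + 126.1 + 125.8 + 125.1 + 122.8) / 12 = 123.950
bias = 123.950 − 124.2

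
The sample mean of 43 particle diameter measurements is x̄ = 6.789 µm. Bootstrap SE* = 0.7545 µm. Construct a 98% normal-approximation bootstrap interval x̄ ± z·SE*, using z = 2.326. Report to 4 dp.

(5.0340, 8.5440)

Margin = 2.326 × 0.7545 = 1.75497
Interval: 6.789 ± 1.75497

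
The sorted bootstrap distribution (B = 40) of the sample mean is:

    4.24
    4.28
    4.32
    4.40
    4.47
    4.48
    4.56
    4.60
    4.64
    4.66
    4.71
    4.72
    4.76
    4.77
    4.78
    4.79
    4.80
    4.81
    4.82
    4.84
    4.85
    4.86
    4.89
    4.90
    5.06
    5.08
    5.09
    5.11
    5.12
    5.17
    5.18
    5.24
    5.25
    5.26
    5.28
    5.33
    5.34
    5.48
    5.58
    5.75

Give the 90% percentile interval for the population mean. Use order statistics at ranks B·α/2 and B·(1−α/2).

α = 0.10; lower rank = 40 × 0.050 = 2; upper rank = 40 × 0.950 = 38.
The 2nd smallest replicate is 4.28; the 38th is 5.48.

(4.28, 5.48)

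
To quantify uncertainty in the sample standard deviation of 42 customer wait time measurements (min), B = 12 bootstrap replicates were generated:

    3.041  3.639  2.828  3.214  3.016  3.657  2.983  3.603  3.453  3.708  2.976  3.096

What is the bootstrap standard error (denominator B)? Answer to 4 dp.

Bootstrap SE is the standard deviation of the 12 replicate standard deviations.
Mean of replicates: (3.041 + 3.639 + 2.828 + 3.214 + 3.016 + 3.657 + 2.983 + 3.603 + 3.453 + 3.708 + 2.976 + 3.096) / 12 = 39.21400 / 12 = 3.26783
Sum of squared deviations: (−0.22683)² + (+0.37117)² + (−0.43983)² + (−0.05383)² + (−0.25183)² + (+0.38917)² + (−0.28483)² + (+0.33517)² + (+0.18517)² + (+0.44017)² + (−0.29183)² + (−0.17183)² = 1.13663
Variance = 1.13663 / 12 = 0.09472
SE* = √0.09472

SE* = 0.3078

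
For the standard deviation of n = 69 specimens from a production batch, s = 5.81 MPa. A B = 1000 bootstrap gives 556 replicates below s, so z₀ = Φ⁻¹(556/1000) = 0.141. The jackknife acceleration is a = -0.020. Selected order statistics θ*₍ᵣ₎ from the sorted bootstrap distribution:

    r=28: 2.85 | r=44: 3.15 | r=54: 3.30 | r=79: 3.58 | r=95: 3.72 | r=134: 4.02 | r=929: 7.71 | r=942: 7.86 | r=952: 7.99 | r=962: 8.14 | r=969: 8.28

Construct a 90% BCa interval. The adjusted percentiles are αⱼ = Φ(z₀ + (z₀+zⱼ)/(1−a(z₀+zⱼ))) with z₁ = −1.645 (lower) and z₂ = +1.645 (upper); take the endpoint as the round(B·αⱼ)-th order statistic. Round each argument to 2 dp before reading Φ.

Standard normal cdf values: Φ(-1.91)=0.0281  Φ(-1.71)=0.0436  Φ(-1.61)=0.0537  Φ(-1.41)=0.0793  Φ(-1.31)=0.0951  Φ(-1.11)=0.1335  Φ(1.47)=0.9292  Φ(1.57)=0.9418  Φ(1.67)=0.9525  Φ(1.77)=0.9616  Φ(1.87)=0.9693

(3.58, 8.28)

Lower: z₀ + z₁ = 0.141 + (-1.645) = -1.504; 1 − a(z₀+z₁) = 1 − (-0.020)(-1.504) = 0.9699; argument = 0.141 + (-1.504)/0.9699 = -1.4096 → -1.41.
α₁ = Φ(-1.41) = 0.0793; rank = round(1000 × 0.0793) = 79; θ*₍79₎ = 3.58.
Upper: z₀ + z₂ = 1.786; 1 − a(z₀+z₂) = 1.0357; argument = 1.8654 → 1.87; α₂ = 0.9693; rank = 969; θ*₍969₎ = 8.28.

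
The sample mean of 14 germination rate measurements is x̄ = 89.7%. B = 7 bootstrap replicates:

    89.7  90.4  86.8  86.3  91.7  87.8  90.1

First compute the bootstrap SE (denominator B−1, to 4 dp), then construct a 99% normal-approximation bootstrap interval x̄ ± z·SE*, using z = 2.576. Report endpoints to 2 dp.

Mean of replicates = 88.9714; sum of squared deviations = 24.5143; SE* = √(24.5143/6) = 2.0213
Margin = 2.576 × 2.0213 = 5.207
Interval: 89.7 ± 5.207

(84.49, 94.91)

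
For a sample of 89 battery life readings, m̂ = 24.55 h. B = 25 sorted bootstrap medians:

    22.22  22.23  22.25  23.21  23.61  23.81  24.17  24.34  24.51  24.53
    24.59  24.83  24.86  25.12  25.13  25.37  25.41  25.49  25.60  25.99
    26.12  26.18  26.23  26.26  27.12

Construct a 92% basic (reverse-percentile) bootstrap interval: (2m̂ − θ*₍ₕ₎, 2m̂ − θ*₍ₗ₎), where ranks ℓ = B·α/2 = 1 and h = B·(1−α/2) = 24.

Percentile endpoints at ranks 1 and 24: θ*₍1₎ = 22.22, θ*₍24₎ = 26.26.
Basic interval reflects these around m̂:
  lower = 2 × 24.55 − 26.26 = 22.84
  upper = 2 × 24.55 − 22.22 = 26.88

(22.84, 26.88)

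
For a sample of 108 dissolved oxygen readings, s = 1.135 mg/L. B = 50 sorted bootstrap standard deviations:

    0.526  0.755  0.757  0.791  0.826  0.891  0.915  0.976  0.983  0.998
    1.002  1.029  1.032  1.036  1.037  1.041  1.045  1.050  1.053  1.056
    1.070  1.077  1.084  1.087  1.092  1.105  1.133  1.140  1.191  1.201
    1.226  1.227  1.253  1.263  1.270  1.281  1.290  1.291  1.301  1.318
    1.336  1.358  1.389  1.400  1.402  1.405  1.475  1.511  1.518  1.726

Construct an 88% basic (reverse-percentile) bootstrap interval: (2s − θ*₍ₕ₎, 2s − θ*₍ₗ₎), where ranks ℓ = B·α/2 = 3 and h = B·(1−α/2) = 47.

Percentile endpoints at ranks 3 and 47: θ*₍3₎ = 0.757, θ*₍47₎ = 1.475.
Basic interval reflects these around s:
  lower = 2 × 1.135 − 1.475 = 0.795
  upper = 2 × 1.135 − 0.757 = 1.513

(0.795, 1.513)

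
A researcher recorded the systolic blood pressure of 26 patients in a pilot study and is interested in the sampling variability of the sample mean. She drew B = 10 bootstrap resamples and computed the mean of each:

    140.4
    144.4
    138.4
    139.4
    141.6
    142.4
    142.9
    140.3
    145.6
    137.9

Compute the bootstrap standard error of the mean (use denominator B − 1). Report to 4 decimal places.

Bootstrap SE is the standard deviation of the 10 replicate means.
Mean of replicates: (140.4 + 144.4 + 138.4 + 139.4 + 141.6 + 142.4 + 142.9 + 140.3 + 145.6 + 137.9) / 10 = 1413.30000 / 10 = 141.33000
Sum of squared deviations: (−0.93000)² + (+3.07000)² + (−2.93000)² + (−1.93000)² + (+0.27000)² + (+1.07000)² + (+1.57000)² + (−1.03000)² + (+4.27000)² + (−3.43000)² = 57.34100
Variance = 57.34100 / 9 = 6.37122
SE* = √6.37122

SE* = 2.5241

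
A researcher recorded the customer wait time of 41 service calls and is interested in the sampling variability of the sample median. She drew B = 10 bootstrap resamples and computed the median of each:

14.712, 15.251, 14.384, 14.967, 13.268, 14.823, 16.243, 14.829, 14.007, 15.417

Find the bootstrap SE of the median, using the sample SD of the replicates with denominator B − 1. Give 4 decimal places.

Bootstrap SE is the standard deviation of the 10 replicate medians.
Mean of replicates: (14.712 + 15.251 + 14.384 + 14.967 + 13.268 + 14.823 + 16.243 + 14.829 + 14.007 + 15.417) / 10 = 147.90100 / 10 = 14.79010
Sum of squared deviations: (−0.07810)² + (+0.46090)² + (−0.40610)² + (+0.17690)² + (−1.52210)² + (+0.03290)² + (+1.45290)² + (+0.03890)² + (−0.78310)² + (+0.62690)² = 5.85129
Variance = 5.85129 / 9 = 0.65014
SE* = √0.65014

SE* = 0.8063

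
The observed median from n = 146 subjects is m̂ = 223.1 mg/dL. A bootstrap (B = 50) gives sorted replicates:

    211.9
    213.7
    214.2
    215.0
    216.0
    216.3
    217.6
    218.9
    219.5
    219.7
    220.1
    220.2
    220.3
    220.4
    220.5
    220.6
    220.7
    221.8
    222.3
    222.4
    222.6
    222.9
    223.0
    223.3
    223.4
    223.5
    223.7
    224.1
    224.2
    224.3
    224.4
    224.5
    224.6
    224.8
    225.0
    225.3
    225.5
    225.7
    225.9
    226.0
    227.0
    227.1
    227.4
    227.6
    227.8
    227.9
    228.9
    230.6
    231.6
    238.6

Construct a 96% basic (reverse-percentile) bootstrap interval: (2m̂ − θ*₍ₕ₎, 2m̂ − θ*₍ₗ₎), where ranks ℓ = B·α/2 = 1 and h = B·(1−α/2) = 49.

(214.6, 234.3)

Percentile endpoints at ranks 1 and 49: θ*₍1₎ = 211.9, θ*₍49₎ = 231.6.
Basic interval reflects these around m̂:
  lower = 2 × 223.1 − 231.6 = 214.6
  upper = 2 × 223.1 − 211.9 = 234.3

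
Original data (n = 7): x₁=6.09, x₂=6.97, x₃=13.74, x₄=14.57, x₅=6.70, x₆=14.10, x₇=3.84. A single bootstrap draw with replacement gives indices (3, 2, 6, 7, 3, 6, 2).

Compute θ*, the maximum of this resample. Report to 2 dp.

Resample values: 13.74, 6.97, 14.10, 3.84, 13.74, 14.10, 6.97.
Maximum = 14.10

θ* = 14.10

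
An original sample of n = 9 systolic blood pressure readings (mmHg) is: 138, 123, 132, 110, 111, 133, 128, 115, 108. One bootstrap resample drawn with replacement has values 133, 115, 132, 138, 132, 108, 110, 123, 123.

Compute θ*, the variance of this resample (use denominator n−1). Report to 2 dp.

θ* = 117.44

Mean = 123.7778; sum of squared deviations = 939.5556
s² = 939.5556 / 8 = 117.4444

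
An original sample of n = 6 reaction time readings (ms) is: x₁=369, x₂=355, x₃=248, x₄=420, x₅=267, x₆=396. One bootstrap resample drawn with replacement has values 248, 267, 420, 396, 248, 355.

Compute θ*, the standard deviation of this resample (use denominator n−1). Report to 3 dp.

θ* = 77.647

Mean = 322.3333; sum of squared deviations = 30145.3333
s² = 30145.3333 / 5 = 6029.0667
s = √6029.0667 = 77.647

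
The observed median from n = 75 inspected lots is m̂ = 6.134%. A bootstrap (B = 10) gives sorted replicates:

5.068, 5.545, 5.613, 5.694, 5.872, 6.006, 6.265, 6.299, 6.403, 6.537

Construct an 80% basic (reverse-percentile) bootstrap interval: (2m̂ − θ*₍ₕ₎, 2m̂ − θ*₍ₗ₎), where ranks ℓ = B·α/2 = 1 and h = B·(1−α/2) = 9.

(5.865, 7.200)

Percentile endpoints at ranks 1 and 9: θ*₍1₎ = 5.068, θ*₍9₎ = 6.403.
Basic interval reflects these around m̂:
  lower = 2 × 6.134 − 6.403 = 5.865
  upper = 2 × 6.134 − 5.068 = 7.200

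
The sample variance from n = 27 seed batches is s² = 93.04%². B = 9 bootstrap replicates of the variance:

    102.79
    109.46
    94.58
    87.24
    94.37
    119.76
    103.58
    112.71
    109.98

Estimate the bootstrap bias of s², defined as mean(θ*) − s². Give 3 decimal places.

mean(θ*) = (102.79 + 109.46 + 94.58 + 87.24 + 94.37 + 119.76 + 103.58 + 112.71 + 109.98) / 9 = 103.8300
bias = 103.8300 − 93.04

bias = +10.790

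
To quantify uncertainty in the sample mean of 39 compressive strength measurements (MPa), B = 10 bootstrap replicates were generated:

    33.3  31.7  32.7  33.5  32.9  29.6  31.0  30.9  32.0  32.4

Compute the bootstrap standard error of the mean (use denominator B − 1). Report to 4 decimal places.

Bootstrap SE is the standard deviation of the 10 replicate means.
Mean of replicates: (33.3 + 31.7 + 32.7 + 33.5 + 32.9 + 29.6 + 31.0 + 30.9 + 32.0 + 32.4) / 10 = 320.00000 / 10 = 32.00000
Sum of squared deviations: (+1.30000)² + (−0.30000)² + (+0.70000)² + (+1.50000)² + (+0.90000)² + (−2.40000)² + (−1.00000)² + (−1.10000)² + (+0.00000)² + (+0.40000)² = 13.46000
Variance = 13.46000 / 9 = 1.49556
SE* = √1.49556

SE* = 1.2229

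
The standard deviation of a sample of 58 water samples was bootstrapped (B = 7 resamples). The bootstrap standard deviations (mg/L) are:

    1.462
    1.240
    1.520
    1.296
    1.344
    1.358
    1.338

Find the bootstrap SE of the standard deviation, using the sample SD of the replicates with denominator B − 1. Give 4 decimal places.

Bootstrap SE is the standard deviation of the 7 replicate standard deviations.
Mean of replicates: (1.462 + 1.240 + 1.520 + 1.296 + 1.344 + 1.358 + 1.338) / 7 = 9.55800 / 7 = 1.36543
Sum of squared deviations: (+0.09657)² + (−0.12543)² + (+0.15457)² + (−0.06943)² + (−0.02143)² + (−0.00743)² + (−0.02743)² = 0.05504
Variance = 0.05504 / 6 = 0.00917
SE* = √0.00917

SE* = 0.0958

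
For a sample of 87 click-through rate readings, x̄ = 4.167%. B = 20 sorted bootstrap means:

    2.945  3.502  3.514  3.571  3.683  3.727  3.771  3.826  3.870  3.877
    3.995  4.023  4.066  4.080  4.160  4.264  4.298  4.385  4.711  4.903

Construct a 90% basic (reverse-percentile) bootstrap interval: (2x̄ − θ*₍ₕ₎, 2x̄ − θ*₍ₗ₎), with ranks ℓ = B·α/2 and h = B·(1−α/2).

Percentile endpoints at ranks 1 and 19: θ*₍1₎ = 2.945, θ*₍19₎ = 4.711.
Basic interval reflects these around x̄:
  lower = 2 × 4.167 − 4.711 = 3.623
  upper = 2 × 4.167 − 2.945 = 5.389

(3.623, 5.389)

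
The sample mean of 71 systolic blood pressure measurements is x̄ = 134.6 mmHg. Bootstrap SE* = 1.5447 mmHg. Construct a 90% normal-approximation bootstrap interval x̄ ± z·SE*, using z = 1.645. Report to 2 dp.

(132.06, 137.14)

Margin = 1.645 × 1.5447 = 2.541
Interval: 134.6 ± 2.541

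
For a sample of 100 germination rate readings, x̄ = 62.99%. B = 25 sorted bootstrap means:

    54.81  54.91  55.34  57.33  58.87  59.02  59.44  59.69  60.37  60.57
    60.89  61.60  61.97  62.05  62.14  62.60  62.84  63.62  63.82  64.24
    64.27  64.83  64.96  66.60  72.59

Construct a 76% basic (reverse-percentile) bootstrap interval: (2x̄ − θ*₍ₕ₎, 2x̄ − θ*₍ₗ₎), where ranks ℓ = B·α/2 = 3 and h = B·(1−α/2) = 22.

(61.15, 70.64)

Percentile endpoints at ranks 3 and 22: θ*₍3₎ = 55.34, θ*₍22₎ = 64.83.
Basic interval reflects these around x̄:
  lower = 2 × 62.99 − 64.83 = 61.15
  upper = 2 × 62.99 − 55.34 = 70.64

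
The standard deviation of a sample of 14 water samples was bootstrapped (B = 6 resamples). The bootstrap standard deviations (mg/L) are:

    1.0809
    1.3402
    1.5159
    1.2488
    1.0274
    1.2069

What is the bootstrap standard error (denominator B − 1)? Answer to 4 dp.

SE* = 0.1776

Bootstrap SE is the standard deviation of the 6 replicate standard deviations.
Mean of replicates: (1.0809 + 1.3402 + 1.5159 + 1.2488 + 1.0274 + 1.2069) / 6 = 7.420100 / 6 = 1.236683
Sum of squared deviations: (−0.155783)² + (+0.103517)² + (+0.279217)² + (+0.012117)² + (−0.209283)² + (−0.029783)² = 0.157779
Variance = 0.157779 / 5 = 0.031556
SE* = √0.031556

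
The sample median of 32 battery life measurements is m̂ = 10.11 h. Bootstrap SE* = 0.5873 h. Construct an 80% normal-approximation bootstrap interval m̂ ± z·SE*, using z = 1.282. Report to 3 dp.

(9.357, 10.863)

Margin = 1.282 × 0.5873 = 0.7529
Interval: 10.11 ± 0.7529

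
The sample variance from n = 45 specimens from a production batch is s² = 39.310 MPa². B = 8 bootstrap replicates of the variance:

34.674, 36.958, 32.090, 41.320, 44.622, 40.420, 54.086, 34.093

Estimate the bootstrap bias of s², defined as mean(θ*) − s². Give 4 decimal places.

bias = +0.4729

mean(θ*) = (34.674 + 36.958 + 32.090 + 41.320 + 44.622 + 40.420 + 54.086 + 34.093) / 8 = 39.78288
bias = 39.78288 − 39.310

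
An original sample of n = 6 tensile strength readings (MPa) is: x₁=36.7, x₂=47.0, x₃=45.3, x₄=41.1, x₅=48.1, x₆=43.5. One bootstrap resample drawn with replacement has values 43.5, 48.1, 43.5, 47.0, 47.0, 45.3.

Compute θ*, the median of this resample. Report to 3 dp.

Sorted: 43.5, 43.5, 45.3, 47.0, 47.0, 48.1
Median = average of the two middle values = 46.150

θ* = 46.150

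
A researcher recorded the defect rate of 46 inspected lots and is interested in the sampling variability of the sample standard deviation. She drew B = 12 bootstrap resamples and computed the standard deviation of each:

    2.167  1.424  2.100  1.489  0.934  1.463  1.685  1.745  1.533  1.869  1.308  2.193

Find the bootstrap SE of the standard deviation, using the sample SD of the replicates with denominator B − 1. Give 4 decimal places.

Bootstrap SE is the standard deviation of the 12 replicate standard deviations.
Mean of replicates: (2.167 + 1.424 + 2.100 + 1.489 + 0.934 + 1.463 + 1.685 + 1.745 + 1.533 + 1.869 + 1.308 + 2.193) / 12 = 19.91000 / 12 = 1.65917
Sum of squared deviations: (+0.50783)² + (−0.23517)² + (+0.44083)² + (−0.17017)² + (−0.72517)² + (−0.19617)² + (+0.02583)² + (+0.08583)² + (−0.12617)² + (+0.20983)² + (−0.35117)² + (+0.53383)² = 1.57712
Variance = 1.57712 / 11 = 0.14337
SE* = √0.14337

SE* = 0.3786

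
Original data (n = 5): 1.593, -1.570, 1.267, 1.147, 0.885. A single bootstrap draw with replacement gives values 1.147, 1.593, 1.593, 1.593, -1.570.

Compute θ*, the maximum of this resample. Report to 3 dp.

θ* = 1.593

Maximum = 1.593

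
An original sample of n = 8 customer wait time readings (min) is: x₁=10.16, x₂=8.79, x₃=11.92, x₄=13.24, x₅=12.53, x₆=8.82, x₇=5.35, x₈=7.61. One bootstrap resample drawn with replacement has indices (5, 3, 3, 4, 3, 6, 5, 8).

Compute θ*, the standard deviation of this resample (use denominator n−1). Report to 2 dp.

θ* = 1.99

Resample values: 12.53, 11.92, 11.92, 13.24, 11.92, 8.82, 12.53, 7.61.
Mean = 11.3112; sum of squared deviations = 27.7081
s² = 27.7081 / 7 = 3.9583
s = √3.9583 = 1.99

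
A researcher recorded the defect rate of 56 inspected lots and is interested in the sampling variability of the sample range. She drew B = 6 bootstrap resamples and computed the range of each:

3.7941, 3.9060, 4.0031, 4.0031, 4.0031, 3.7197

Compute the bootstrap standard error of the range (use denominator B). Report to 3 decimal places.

Bootstrap SE is the standard deviation of the 6 replicate ranges.
Mean of replicates: (3.7941 + 3.9060 + 4.0031 + 4.0031 + 4.0031 + 3.7197) / 6 = 23.42910 / 6 = 3.90485
Sum of squared deviations: (−0.11075)² + (+0.00115)² + (+0.09825)² + (+0.09825)² + (+0.09825)² + (−0.18515)² = 0.07551
Variance = 0.07551 / 6 = 0.01258
SE* = √0.01258

SE* = 0.112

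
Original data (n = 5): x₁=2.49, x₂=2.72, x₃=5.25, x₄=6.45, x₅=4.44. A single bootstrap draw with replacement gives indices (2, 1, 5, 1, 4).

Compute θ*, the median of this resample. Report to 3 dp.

Resample values: 2.72, 2.49, 4.44, 2.49, 6.45.
Sorted: 2.49, 2.49, 2.72, 4.44, 6.45
Median = middle value = 2.720

θ* = 2.720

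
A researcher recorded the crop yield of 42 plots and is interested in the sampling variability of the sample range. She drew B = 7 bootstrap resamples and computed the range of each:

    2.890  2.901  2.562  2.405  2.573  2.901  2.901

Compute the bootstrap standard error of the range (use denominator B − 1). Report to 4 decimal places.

SE* = 0.2128

Bootstrap SE is the standard deviation of the 7 replicate ranges.
Mean of replicates: (2.890 + 2.901 + 2.562 + 2.405 + 2.573 + 2.901 + 2.901) / 7 = 19.13300 / 7 = 2.73329
Sum of squared deviations: (+0.15671)² + (+0.16771)² + (−0.17129)² + (−0.32829)² + (−0.16029)² + (+0.16771)² + (+0.16771)² = 0.27175
Variance = 0.27175 / 6 = 0.04529
SE* = √0.04529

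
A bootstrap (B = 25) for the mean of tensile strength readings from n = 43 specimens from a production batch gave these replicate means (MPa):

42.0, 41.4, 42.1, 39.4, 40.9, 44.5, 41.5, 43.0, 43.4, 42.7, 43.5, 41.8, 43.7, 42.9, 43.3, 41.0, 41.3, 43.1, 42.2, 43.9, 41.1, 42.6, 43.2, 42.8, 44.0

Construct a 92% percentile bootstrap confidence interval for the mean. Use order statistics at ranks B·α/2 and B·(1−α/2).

(39.4, 44.0)

Sorted replicates: 39.4, 40.9, 41.0, 41.1, 41.3, 41.4, 41.5, 41.8, 42.0, 42.1, 42.2, 42.6, 42.7, 42.8, 42.9, 43.0, 43.1, 43.2, 43.3, 43.4, 43.5, 43.7, 43.9, 44.0, 44.5
α = 0.08; lower rank = 25 × 0.040 = 1; upper rank = 25 × 0.960 = 24.
The 1st smallest replicate is 39.4; the 24th is 44.0.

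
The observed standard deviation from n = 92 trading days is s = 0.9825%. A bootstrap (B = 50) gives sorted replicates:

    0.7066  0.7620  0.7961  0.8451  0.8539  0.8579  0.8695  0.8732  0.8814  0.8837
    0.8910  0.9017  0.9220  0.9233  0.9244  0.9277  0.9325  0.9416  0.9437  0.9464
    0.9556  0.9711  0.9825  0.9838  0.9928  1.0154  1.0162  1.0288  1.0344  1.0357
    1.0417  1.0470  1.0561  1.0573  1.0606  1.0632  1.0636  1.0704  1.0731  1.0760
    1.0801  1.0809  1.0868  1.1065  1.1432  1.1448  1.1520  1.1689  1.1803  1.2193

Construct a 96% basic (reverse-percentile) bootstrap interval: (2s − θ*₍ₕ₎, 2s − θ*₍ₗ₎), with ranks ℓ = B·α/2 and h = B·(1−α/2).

Percentile endpoints at ranks 1 and 49: θ*₍1₎ = 0.7066, θ*₍49₎ = 1.1803.
Basic interval reflects these around s:
  lower = 2 × 0.9825 − 1.1803 = 0.7847
  upper = 2 × 0.9825 − 0.7066 = 1.2584

(0.7847, 1.2584)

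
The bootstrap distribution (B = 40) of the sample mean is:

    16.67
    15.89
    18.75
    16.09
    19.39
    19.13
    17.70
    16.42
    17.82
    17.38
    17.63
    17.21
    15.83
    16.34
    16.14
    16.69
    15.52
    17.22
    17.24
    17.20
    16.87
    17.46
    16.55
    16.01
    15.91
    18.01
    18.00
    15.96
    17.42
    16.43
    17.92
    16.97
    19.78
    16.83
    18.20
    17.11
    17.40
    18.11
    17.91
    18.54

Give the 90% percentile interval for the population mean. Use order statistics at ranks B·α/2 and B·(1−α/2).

Sorted replicates: 15.52, 15.83, 15.89, 15.91, 15.96, 16.01, 16.09, 16.14, 16.34, 16.42, 16.43, 16.55, 16.67, 16.69, 16.83, 16.87, 16.97, 17.11, 17.20, 17.21, 17.22, 17.24, 17.38, 17.40, 17.42, 17.46, 17.63, 17.70, 17.82, 17.91, 17.92, 18.00, 18.01, 18.11, 18.20, 18.54, 18.75, 19.13, 19.39, 19.78
α = 0.10; lower rank = 40 × 0.050 = 2; upper rank = 40 × 0.950 = 38.
The 2nd smallest replicate is 15.83; the 38th is 19.13.

(15.83, 19.13)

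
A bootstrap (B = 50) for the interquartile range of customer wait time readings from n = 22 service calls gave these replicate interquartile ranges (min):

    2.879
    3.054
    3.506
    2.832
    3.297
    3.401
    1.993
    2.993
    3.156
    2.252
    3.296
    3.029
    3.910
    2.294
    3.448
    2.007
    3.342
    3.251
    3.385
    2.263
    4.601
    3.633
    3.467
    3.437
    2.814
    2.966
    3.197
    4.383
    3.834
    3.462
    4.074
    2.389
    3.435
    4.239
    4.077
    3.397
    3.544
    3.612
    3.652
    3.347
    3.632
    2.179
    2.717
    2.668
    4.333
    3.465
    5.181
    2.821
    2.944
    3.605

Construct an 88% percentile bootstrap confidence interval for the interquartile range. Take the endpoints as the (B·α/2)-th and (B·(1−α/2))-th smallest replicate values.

(2.179, 4.333)

Sorted replicates: 1.993, 2.007, 2.179, 2.252, 2.263, 2.294, 2.389, 2.668, 2.717, 2.814, 2.821, 2.832, 2.879, 2.944, 2.966, 2.993, 3.029, 3.054, 3.156, 3.197, 3.251, 3.296, 3.297, 3.342, 3.347, 3.385, 3.397, 3.401, 3.435, 3.437, 3.448, 3.462, 3.465, 3.467, 3.506, 3.544, 3.605, 3.612, 3.632, 3.633, 3.652, 3.834, 3.910, 4.074, 4.077, 4.239, 4.333, 4.383, 4.601, 5.181
α = 0.12; lower rank = 50 × 0.060 = 3; upper rank = 50 × 0.940 = 47.
The 3rd smallest replicate is 2.179; the 47th is 4.333.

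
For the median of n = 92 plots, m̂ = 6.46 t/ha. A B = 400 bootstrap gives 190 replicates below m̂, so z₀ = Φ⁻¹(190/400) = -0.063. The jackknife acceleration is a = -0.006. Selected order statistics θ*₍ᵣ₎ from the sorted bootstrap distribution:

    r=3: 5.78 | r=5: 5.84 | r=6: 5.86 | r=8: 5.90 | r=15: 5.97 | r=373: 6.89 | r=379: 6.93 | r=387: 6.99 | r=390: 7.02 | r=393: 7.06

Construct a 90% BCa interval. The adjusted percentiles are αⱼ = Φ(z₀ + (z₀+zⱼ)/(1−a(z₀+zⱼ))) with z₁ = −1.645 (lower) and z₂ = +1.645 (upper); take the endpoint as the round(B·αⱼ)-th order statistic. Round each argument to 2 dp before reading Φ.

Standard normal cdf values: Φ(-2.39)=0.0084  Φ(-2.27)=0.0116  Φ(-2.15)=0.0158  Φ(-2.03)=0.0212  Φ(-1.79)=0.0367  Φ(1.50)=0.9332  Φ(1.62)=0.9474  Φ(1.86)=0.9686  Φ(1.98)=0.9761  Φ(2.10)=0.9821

(5.97, 6.89)

Lower: z₀ + z₁ = -0.063 + (-1.645) = -1.708; 1 − a(z₀+z₁) = 1 − (-0.006)(-1.708) = 0.9898; argument = -0.063 + (-1.708)/0.9898 = -1.7887 → -1.79.
α₁ = Φ(-1.79) = 0.0367; rank = round(400 × 0.0367) = 15; θ*₍15₎ = 5.97.
Upper: z₀ + z₂ = 1.582; 1 − a(z₀+z₂) = 1.0095; argument = 1.5041 → 1.50; α₂ = 0.9332; rank = 373; θ*₍373₎ = 6.89.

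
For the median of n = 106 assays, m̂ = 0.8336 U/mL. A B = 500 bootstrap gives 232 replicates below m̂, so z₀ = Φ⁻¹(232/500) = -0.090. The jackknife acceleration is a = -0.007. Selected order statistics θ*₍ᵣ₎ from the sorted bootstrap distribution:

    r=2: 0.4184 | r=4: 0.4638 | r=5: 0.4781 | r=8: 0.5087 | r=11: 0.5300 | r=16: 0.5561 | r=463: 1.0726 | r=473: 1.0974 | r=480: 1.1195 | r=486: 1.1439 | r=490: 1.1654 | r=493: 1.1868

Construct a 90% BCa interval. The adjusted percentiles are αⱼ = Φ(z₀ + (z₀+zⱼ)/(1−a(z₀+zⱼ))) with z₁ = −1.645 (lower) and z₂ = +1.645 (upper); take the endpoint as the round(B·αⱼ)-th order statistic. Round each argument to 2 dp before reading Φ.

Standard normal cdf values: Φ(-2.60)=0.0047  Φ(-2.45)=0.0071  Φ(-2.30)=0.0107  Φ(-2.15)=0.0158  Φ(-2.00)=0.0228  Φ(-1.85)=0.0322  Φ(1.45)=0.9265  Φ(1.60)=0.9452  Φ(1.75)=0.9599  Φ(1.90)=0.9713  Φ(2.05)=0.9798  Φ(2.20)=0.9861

Lower: z₀ + z₁ = -0.090 + (-1.645) = -1.735; 1 − a(z₀+z₁) = 1 − (-0.007)(-1.735) = 0.9879; argument = -0.090 + (-1.735)/0.9879 = -1.8463 → -1.85.
α₁ = Φ(-1.85) = 0.0322; rank = round(500 × 0.0322) = 16; θ*₍16₎ = 0.5561.
Upper: z₀ + z₂ = 1.555; 1 − a(z₀+z₂) = 1.0109; argument = 1.4483 → 1.45; α₂ = 0.9265; rank = 463; θ*₍463₎ = 1.0726.

(0.5561, 1.0726)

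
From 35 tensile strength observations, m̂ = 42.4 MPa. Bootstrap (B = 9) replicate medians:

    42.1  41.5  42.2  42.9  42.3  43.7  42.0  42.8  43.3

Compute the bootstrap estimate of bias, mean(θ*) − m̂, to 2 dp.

bias = +0.13

mean(θ*) = (42.1 + 41.5 + 42.2 + 42.9 + 42.3 + 43.7 + 42.0 + 42.8 + 43.3) / 9 = 42.533
bias = 42.533 − 42.4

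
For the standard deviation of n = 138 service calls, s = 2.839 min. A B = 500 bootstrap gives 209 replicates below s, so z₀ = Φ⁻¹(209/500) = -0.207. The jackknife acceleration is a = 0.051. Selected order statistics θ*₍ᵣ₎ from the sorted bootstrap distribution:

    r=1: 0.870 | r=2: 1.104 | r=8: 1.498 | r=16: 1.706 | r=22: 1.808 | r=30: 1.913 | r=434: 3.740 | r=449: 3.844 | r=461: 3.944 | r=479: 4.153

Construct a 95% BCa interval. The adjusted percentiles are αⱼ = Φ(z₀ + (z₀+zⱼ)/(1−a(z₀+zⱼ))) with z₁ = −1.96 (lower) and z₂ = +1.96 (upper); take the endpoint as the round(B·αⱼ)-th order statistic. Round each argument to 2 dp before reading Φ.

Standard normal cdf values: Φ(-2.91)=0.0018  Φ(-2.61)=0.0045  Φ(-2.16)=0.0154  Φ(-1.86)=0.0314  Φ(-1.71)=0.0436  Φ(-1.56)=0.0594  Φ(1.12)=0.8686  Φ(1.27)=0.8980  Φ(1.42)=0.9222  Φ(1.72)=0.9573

Lower: z₀ + z₁ = -0.207 + (-1.960) = -2.167; 1 − a(z₀+z₁) = 1 − (0.051)(-2.167) = 1.1105; argument = -0.207 + (-2.167)/1.1105 = -2.1583 → -2.16.
α₁ = Φ(-2.16) = 0.0154; rank = round(500 × 0.0154) = 8; θ*₍8₎ = 1.498.
Upper: z₀ + z₂ = 1.753; 1 − a(z₀+z₂) = 0.9106; argument = 1.7181 → 1.72; α₂ = 0.9573; rank = 479; θ*₍479₎ = 4.153.

(1.498, 4.153)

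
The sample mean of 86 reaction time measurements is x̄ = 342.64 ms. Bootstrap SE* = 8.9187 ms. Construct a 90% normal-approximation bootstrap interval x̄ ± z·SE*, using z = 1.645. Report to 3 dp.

Margin = 1.645 × 8.9187 = 14.6713
Interval: 342.64 ± 14.6713

(327.969, 357.311)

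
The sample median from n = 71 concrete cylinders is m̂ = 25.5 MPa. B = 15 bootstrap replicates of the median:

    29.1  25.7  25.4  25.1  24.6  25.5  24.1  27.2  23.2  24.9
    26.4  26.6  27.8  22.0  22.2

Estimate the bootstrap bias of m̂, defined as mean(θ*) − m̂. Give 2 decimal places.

bias = −0.18

mean(θ*) = (29.1 + 25.7 + 25.4 + 25.1 + 24.6 + 25.5 + 24.1 + 27.2 + 23.2 + 24.9 + 26.4 + 26.6 + 27.8 + 22.0 + 22.2) / 15 = 25.320
bias = 25.320 − 25.5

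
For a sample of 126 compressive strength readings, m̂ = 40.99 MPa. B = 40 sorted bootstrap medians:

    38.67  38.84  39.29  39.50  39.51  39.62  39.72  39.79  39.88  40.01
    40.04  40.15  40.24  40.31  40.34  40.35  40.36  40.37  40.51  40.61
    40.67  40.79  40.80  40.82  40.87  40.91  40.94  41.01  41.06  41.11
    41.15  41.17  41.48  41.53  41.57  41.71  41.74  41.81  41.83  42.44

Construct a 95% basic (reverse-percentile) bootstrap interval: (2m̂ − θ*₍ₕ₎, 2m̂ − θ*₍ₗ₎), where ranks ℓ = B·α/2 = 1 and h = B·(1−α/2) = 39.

Percentile endpoints at ranks 1 and 39: θ*₍1₎ = 38.67, θ*₍39₎ = 41.83.
Basic interval reflects these around m̂:
  lower = 2 × 40.99 − 41.83 = 40.15
  upper = 2 × 40.99 − 38.67 = 43.31

(40.15, 43.31)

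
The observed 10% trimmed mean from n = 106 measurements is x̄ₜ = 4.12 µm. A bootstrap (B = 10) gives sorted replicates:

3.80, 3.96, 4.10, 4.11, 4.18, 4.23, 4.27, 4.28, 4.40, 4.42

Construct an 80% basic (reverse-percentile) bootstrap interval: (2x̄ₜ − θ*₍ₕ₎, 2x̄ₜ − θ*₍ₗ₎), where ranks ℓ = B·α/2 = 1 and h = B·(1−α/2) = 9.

Percentile endpoints at ranks 1 and 9: θ*₍1₎ = 3.80, θ*₍9₎ = 4.40.
Basic interval reflects these around x̄ₜ:
  lower = 2 × 4.12 − 4.40 = 3.84
  upper = 2 × 4.12 − 3.80 = 4.44

(3.84, 4.44)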